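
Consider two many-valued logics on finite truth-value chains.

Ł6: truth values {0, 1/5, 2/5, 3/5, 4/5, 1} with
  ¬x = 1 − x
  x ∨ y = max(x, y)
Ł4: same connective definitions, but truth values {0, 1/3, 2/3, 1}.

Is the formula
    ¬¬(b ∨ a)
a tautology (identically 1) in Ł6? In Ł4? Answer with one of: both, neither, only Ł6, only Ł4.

In Ł6: at a = 0, b = 0 the value is 0 — not a tautology.
In Ł4: at a = 0, b = 0 the value is 0 — not a tautology.

neither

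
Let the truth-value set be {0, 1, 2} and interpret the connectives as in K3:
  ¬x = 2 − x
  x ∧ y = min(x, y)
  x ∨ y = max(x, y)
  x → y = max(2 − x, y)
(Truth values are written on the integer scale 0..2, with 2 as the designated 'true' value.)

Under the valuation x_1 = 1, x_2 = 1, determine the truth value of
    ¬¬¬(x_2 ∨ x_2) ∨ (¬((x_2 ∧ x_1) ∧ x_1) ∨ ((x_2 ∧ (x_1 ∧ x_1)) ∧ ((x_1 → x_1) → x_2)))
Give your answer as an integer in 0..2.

1

x_2 ∨ x_2 = 1 ∨ 1 = 1
¬(x_2 ∨ x_2) = ¬1 = 1
¬¬(x_2 ∨ x_2) = ¬1 = 1
¬¬¬(x_2 ∨ x_2) = ¬1 = 1
x_2 ∧ x_1 = 1 ∧ 1 = 1
(x_2 ∧ x_1) ∧ x_1 = 1 ∧ 1 = 1
¬((x_2 ∧ x_1) ∧ x_1) = ¬1 = 1
x_1 ∧ x_1 = 1 ∧ 1 = 1
x_2 ∧ (x_1 ∧ x_1) = 1 ∧ 1 = 1
x_1 → x_1 = 1 → 1 = 1
(x_1 → x_1) → x_2 = 1 → 1 = 1
(x_2 ∧ (x_1 ∧ x_1)) ∧ ((x_1 → x_1) → x_2) = 1 ∧ 1 = 1
¬((x_2 ∧ x_1) ∧ x_1) ∨ ((x_2 ∧ (x_1 ∧ x_1)) ∧ ((x_1 → x_1) → x_2)) = 1 ∨ 1 = 1
¬¬¬(x_2 ∨ x_2) ∨ (¬((x_2 ∧ x_1) ∧ x_1) ∨ ((x_2 ∧ (x_1 ∧ x_1)) ∧ ((x_1 → x_1) → x_2))) = 1 ∨ 1 = 1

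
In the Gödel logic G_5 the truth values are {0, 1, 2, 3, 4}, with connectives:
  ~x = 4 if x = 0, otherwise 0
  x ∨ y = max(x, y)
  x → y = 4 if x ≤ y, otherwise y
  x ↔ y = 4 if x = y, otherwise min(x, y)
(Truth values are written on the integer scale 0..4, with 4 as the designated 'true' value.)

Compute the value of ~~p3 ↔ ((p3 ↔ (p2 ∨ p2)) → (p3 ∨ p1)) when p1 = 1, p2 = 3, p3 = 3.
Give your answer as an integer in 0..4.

3

~p3 = ~3 = 0
~~p3 = ~0 = 4
p2 ∨ p2 = 3 ∨ 3 = 3
p3 ↔ (p2 ∨ p2) = 3 ↔ 3 = 4
p3 ∨ p1 = 3 ∨ 1 = 3
(p3 ↔ (p2 ∨ p2)) → (p3 ∨ p1) = 4 → 3 = 3
~~p3 ↔ ((p3 ↔ (p2 ∨ p2)) → (p3 ∨ p1)) = 4 ↔ 3 = 3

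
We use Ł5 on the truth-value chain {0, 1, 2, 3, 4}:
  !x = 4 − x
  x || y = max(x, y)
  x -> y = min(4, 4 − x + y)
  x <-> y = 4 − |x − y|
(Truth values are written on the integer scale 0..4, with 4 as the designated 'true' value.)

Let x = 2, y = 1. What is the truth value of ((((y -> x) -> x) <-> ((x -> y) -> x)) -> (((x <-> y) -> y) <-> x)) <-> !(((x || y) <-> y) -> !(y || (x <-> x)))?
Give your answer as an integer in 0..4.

3

y -> x = 1 -> 2 = 4
(y -> x) -> x = 4 -> 2 = 2
x -> y = 2 -> 1 = 3
(x -> y) -> x = 3 -> 2 = 3
((y -> x) -> x) <-> ((x -> y) -> x) = 2 <-> 3 = 3
x <-> y = 2 <-> 1 = 3
(x <-> y) -> y = 3 -> 1 = 2
((x <-> y) -> y) <-> x = 2 <-> 2 = 4
(((y -> x) -> x) <-> ((x -> y) -> x)) -> (((x <-> y) -> y) <-> x) = 3 -> 4 = 4
x || y = 2 || 1 = 2
(x || y) <-> y = 2 <-> 1 = 3
x <-> x = 2 <-> 2 = 4
y || (x <-> x) = 1 || 4 = 4
!(y || (x <-> x)) = !4 = 0
((x || y) <-> y) -> !(y || (x <-> x)) = 3 -> 0 = 1
!(((x || y) <-> y) -> !(y || (x <-> x))) = !1 = 3
((((y -> x) -> x) <-> ((x -> y) -> x)) -> (((x <-> y) -> y) <-> x)) <-> !(((x || y) <-> y) -> !(y || (x <-> x))) = 4 <-> 3 = 3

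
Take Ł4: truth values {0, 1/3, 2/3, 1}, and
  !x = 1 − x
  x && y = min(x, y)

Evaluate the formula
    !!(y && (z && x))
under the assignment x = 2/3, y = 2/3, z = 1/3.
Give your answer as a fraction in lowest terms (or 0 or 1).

1/3

z && x = 1/3 && 2/3 = 1/3
y && (z && x) = 2/3 && 1/3 = 1/3
!(y && (z && x)) = !1/3 = 2/3
!!(y && (z && x)) = !2/3 = 1/3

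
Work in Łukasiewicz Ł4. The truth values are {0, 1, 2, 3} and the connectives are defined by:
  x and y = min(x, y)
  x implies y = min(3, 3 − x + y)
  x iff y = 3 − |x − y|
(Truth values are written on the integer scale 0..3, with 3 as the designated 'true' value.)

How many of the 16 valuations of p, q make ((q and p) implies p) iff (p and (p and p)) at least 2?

8

p = 0, q = 0 ↦ 0  <
p = 0, q = 1 ↦ 0  <
p = 0, q = 2 ↦ 0  <
p = 0, q = 3 ↦ 0  <
p = 1, q = 0 ↦ 1  <
p = 1, q = 1 ↦ 1  <
p = 1, q = 2 ↦ 1  <
p = 1, q = 3 ↦ 1  <
p = 2, q = 0 ↦ 2  ≥
p = 2, q = 1 ↦ 2  ≥
p = 2, q = 2 ↦ 2  ≥
p = 2, q = 3 ↦ 2  ≥
p = 3, q = 0 ↦ 3  ≥
p = 3, q = 1 ↦ 3  ≥
p = 3, q = 2 ↦ 3  ≥
p = 3, q = 3 ↦ 3  ≥
So 8 of the 16 assignments meet the threshold.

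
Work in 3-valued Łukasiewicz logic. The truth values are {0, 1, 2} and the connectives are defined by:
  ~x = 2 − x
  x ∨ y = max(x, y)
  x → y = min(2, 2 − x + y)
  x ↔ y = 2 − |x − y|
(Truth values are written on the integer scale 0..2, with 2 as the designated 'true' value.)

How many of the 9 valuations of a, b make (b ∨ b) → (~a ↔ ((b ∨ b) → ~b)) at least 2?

6

a = 0, b = 0 ↦ 2  ≥
a = 0, b = 1 ↦ 2  ≥
a = 0, b = 2 ↦ 0  <
a = 1, b = 0 ↦ 2  ≥
a = 1, b = 1 ↦ 2  ≥
a = 1, b = 2 ↦ 1  <
a = 2, b = 0 ↦ 2  ≥
a = 2, b = 1 ↦ 1  <
a = 2, b = 2 ↦ 2  ≥
So 6 of the 9 assignments meet the threshold.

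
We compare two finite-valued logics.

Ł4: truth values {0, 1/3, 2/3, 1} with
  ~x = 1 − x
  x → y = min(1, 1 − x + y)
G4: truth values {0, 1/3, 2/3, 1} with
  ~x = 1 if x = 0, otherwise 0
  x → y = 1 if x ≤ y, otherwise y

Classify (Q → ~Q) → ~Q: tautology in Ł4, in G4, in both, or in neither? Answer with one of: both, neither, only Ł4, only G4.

In Ł4: at Q = 1/3 the value is 2/3 — not a tautology.
In G4: every assignment gives 1 — tautology.

only G4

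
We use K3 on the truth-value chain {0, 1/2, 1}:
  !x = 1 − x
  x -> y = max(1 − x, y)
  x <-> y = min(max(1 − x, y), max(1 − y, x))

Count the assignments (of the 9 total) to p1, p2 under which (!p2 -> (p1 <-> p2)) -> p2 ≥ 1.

4

p1 = 0, p2 = 0 ↦ 0  <
p1 = 0, p2 = 1/2 ↦ 1/2  <
p1 = 0, p2 = 1 ↦ 1  ≥
p1 = 1/2, p2 = 0 ↦ 1/2  <
p1 = 1/2, p2 = 1/2 ↦ 1/2  <
p1 = 1/2, p2 = 1 ↦ 1  ≥
p1 = 1, p2 = 0 ↦ 1  ≥
p1 = 1, p2 = 1/2 ↦ 1/2  <
p1 = 1, p2 = 1 ↦ 1  ≥
So 4 of the 9 assignments meet the threshold.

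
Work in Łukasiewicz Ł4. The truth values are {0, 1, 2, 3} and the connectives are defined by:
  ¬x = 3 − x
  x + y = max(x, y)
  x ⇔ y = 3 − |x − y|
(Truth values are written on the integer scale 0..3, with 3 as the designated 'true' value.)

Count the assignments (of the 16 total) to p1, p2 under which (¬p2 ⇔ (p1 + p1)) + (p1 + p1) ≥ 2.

13

p1 = 0, p2 = 0 ↦ 0  <
p1 = 0, p2 = 1 ↦ 1  <
p1 = 0, p2 = 2 ↦ 2  ≥
p1 = 0, p2 = 3 ↦ 3  ≥
p1 = 1, p2 = 0 ↦ 1  <
p1 = 1, p2 = 1 ↦ 2  ≥
p1 = 1, p2 = 2 ↦ 3  ≥
p1 = 1, p2 = 3 ↦ 2  ≥
p1 = 2, p2 = 0 ↦ 2  ≥
p1 = 2, p2 = 1 ↦ 3  ≥
p1 = 2, p2 = 2 ↦ 2  ≥
p1 = 2, p2 = 3 ↦ 2  ≥
p1 = 3, p2 = 0 ↦ 3  ≥
p1 = 3, p2 = 1 ↦ 3  ≥
p1 = 3, p2 = 2 ↦ 3  ≥
p1 = 3, p2 = 3 ↦ 3  ≥
So 13 of the 16 assignments meet the threshold.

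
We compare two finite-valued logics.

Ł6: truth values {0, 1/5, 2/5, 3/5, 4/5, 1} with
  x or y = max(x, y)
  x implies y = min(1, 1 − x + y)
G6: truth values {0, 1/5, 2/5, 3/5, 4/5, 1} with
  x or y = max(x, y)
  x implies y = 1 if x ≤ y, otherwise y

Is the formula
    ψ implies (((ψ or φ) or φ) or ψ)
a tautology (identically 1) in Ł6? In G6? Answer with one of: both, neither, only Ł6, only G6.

In Ł6: every assignment gives 1 — tautology.
In G6: every assignment gives 1 — tautology.

both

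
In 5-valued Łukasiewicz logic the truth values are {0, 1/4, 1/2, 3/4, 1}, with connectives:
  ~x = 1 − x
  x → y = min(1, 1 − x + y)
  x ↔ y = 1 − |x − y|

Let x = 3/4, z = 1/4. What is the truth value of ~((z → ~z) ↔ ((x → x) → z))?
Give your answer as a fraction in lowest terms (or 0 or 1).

3/4

~z = ~1/4 = 3/4
z → ~z = 1/4 → 3/4 = 1
x → x = 3/4 → 3/4 = 1
(x → x) → z = 1 → 1/4 = 1/4
(z → ~z) ↔ ((x → x) → z) = 1 ↔ 1/4 = 1/4
~((z → ~z) ↔ ((x → x) → z)) = ~1/4 = 3/4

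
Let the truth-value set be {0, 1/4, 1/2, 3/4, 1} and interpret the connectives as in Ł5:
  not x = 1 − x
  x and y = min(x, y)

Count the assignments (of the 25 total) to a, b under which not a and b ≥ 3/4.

4

value 1: 1 assignment (counts)
value 3/4: 3 assignments (counts)
value 1/2: 5 assignments
value 1/4: 7 assignments
value 0: 9 assignments
So 4 of the 25 assignments meet the threshold.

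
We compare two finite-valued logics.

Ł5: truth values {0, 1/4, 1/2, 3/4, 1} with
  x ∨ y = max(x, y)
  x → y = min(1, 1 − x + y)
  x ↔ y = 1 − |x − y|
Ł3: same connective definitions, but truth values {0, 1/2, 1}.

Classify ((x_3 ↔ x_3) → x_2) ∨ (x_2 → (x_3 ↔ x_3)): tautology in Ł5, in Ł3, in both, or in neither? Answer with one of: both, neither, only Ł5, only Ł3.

both

In Ł5: every assignment gives 1 — tautology.
In Ł3: every assignment gives 1 — tautology.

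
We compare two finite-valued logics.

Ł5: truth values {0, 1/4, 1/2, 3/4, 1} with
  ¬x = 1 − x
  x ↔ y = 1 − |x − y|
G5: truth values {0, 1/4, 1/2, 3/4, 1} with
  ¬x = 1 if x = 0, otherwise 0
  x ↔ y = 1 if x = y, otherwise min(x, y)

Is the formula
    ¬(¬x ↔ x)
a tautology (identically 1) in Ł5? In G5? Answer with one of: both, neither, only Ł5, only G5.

only G5

In Ł5: at x = 1/4 the value is 1/2 — not a tautology.
In G5: every assignment gives 1 — tautology.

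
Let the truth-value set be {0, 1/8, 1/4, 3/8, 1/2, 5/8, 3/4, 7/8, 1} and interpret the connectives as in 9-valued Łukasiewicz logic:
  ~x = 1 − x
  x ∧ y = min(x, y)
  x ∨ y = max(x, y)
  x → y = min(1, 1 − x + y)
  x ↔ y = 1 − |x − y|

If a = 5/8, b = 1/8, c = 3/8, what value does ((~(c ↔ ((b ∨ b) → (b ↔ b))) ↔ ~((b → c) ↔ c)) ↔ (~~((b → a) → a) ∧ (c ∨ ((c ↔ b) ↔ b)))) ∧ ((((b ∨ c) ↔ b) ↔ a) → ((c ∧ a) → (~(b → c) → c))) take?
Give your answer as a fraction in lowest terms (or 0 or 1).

3/8

b ∨ b = 1/8 ∨ 1/8 = 1/8
b ↔ b = 1/8 ↔ 1/8 = 1
(b ∨ b) → (b ↔ b) = 1/8 → 1 = 1
c ↔ ((b ∨ b) → (b ↔ b)) = 3/8 ↔ 1 = 3/8
~(c ↔ ((b ∨ b) → (b ↔ b))) = ~3/8 = 5/8
b → c = 1/8 → 3/8 = 1
(b → c) ↔ c = 1 ↔ 3/8 = 3/8
~((b → c) ↔ c) = ~3/8 = 5/8
~(c ↔ ((b ∨ b) → (b ↔ b))) ↔ ~((b → c) ↔ c) = 5/8 ↔ 5/8 = 1
b → a = 1/8 → 5/8 = 1
(b → a) → a = 1 → 5/8 = 5/8
~((b → a) → a) = ~5/8 = 3/8
~~((b → a) → a) = ~3/8 = 5/8
c ↔ b = 3/8 ↔ 1/8 = 3/4
(c ↔ b) ↔ b = 3/4 ↔ 1/8 = 3/8
c ∨ ((c ↔ b) ↔ b) = 3/8 ∨ 3/8 = 3/8
~~((b → a) → a) ∧ (c ∨ ((c ↔ b) ↔ b)) = 5/8 ∧ 3/8 = 3/8
(~(c ↔ ((b ∨ b) → (b ↔ b))) ↔ ~((b → c) ↔ c)) ↔ (~~((b → a) → a) ∧ (c ∨ ((c ↔ b) ↔ b))) = 1 ↔ 3/8 = 3/8
b ∨ c = 1/8 ∨ 3/8 = 3/8
(b ∨ c) ↔ b = 3/8 ↔ 1/8 = 3/4
((b ∨ c) ↔ b) ↔ a = 3/4 ↔ 5/8 = 7/8
c ∧ a = 3/8 ∧ 5/8 = 3/8
b → c = 1/8 → 3/8 = 1
~(b → c) = ~1 = 0
~(b → c) → c = 0 → 3/8 = 1
(c ∧ a) → (~(b → c) → c) = 3/8 → 1 = 1
(((b ∨ c) ↔ b) ↔ a) → ((c ∧ a) → (~(b → c) → c)) = 7/8 → 1 = 1
((~(c ↔ ((b ∨ b) → (b ↔ b))) ↔ ~((b → c) ↔ c)) ↔ (~~((b → a) → a) ∧ (c ∨ ((c ↔ b) ↔ b)))) ∧ ((((b ∨ c) ↔ b) ↔ a) → ((c ∧ a) → (~(b → c) → c))) = 3/8 ∧ 1 = 3/8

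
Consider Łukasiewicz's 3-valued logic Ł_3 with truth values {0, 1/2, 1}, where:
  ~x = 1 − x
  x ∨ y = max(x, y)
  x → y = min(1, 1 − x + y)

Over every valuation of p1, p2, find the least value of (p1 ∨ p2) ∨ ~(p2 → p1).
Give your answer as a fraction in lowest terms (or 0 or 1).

0

Take p1 = 0, p2 = 0:
p1 ∨ p2 = 0 ∨ 0 = 0
p2 → p1 = 0 → 0 = 1
~(p2 → p1) = ~1 = 0
(p1 ∨ p2) ∨ ~(p2 → p1) = 0 ∨ 0 = 0
No assignment yields a value below 0, so this is the minimum.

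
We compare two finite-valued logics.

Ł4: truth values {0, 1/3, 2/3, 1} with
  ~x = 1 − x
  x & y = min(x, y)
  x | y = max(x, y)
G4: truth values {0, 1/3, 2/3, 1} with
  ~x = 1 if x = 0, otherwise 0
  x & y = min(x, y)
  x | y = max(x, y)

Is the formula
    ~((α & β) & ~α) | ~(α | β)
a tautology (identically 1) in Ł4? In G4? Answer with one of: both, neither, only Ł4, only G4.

In Ł4: at α = 1/3, β = 1/3 the value is 2/3 — not a tautology.
In G4: every assignment gives 1 — tautology.

only G4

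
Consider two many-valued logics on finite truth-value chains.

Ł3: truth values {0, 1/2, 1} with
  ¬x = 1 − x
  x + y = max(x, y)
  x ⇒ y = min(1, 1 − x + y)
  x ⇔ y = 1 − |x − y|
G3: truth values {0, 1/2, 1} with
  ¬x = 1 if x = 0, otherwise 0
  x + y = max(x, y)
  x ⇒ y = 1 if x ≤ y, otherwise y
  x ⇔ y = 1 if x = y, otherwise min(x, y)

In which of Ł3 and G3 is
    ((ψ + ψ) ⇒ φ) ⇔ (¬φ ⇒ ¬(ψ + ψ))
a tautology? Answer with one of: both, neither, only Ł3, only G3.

In Ł3: every assignment gives 1 — tautology.
In G3: at φ = 1/2, ψ = 1 the value is 1/2 — not a tautology.

only Ł3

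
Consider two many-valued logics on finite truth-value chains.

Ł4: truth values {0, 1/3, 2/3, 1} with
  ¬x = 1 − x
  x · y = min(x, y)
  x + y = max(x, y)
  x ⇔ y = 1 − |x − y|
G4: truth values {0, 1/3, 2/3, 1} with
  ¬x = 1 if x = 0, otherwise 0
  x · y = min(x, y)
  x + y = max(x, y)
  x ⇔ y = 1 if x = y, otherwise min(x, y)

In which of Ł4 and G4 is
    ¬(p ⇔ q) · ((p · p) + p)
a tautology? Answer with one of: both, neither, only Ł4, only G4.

neither

In Ł4: at p = 0, q = 0 the value is 0 — not a tautology.
In G4: at p = 0, q = 0 the value is 0 — not a tautology.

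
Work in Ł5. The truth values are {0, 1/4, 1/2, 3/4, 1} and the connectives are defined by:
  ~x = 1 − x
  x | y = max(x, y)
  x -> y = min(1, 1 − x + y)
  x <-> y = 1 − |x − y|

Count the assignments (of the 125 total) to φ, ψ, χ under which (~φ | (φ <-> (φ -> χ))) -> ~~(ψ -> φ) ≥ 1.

value 1: 91 assignments (counts)
value 3/4: 13 assignments
value 1/2: 11 assignments
value 1/4: 5 assignments
value 0: 5 assignments
So 91 of the 125 assignments meet the threshold.

91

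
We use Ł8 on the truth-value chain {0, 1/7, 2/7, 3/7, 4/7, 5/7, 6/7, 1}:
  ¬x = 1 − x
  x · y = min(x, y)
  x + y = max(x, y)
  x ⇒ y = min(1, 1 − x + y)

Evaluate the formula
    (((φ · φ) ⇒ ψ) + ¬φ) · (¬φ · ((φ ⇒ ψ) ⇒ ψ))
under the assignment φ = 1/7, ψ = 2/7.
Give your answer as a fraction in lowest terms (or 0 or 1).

φ · φ = 1/7 · 1/7 = 1/7
(φ · φ) ⇒ ψ = 1/7 ⇒ 2/7 = 1
¬φ = ¬1/7 = 6/7
((φ · φ) ⇒ ψ) + ¬φ = 1 + 6/7 = 1
¬φ = ¬1/7 = 6/7
φ ⇒ ψ = 1/7 ⇒ 2/7 = 1
(φ ⇒ ψ) ⇒ ψ = 1 ⇒ 2/7 = 2/7
¬φ · ((φ ⇒ ψ) ⇒ ψ) = 6/7 · 2/7 = 2/7
(((φ · φ) ⇒ ψ) + ¬φ) · (¬φ · ((φ ⇒ ψ) ⇒ ψ)) = 1 · 2/7 = 2/7

2/7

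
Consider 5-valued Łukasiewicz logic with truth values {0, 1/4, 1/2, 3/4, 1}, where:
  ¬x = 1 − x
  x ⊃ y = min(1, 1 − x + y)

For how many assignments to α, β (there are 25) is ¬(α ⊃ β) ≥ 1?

1

value 1: 1 assignment (counts)
value 3/4: 2 assignments
value 1/2: 3 assignments
value 1/4: 4 assignments
value 0: 15 assignments
So 1 of the 25 assignments meets the threshold.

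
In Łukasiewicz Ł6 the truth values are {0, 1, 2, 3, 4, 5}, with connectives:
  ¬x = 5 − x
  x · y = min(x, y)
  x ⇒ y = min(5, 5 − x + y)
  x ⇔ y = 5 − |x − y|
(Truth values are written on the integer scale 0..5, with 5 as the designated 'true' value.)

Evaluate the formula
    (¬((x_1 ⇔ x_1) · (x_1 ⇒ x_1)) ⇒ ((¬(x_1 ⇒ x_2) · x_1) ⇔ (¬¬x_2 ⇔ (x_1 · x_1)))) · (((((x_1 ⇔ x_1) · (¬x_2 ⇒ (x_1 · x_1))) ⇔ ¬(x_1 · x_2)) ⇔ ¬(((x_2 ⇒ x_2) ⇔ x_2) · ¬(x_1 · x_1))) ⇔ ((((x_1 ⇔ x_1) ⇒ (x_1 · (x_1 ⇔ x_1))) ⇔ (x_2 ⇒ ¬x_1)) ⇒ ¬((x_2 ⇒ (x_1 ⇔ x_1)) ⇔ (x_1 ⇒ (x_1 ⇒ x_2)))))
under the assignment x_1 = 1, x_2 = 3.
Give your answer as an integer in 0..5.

3

x_1 ⇔ x_1 = 1 ⇔ 1 = 5
x_1 ⇒ x_1 = 1 ⇒ 1 = 5
(x_1 ⇔ x_1) · (x_1 ⇒ x_1) = 5 · 5 = 5
¬((x_1 ⇔ x_1) · (x_1 ⇒ x_1)) = ¬5 = 0
x_1 ⇒ x_2 = 1 ⇒ 3 = 5
¬(x_1 ⇒ x_2) = ¬5 = 0
¬(x_1 ⇒ x_2) · x_1 = 0 · 1 = 0
¬x_2 = ¬3 = 2
¬¬x_2 = ¬2 = 3
x_1 · x_1 = 1 · 1 = 1
¬¬x_2 ⇔ (x_1 · x_1) = 3 ⇔ 1 = 3
(¬(x_1 ⇒ x_2) · x_1) ⇔ (¬¬x_2 ⇔ (x_1 · x_1)) = 0 ⇔ 3 = 2
¬((x_1 ⇔ x_1) · (x_1 ⇒ x_1)) ⇒ ((¬(x_1 ⇒ x_2) · x_1) ⇔ (¬¬x_2 ⇔ (x_1 · x_1))) = 0 ⇒ 2 = 5
x_1 ⇔ x_1 = 1 ⇔ 1 = 5
¬x_2 = ¬3 = 2
x_1 · x_1 = 1 · 1 = 1
¬x_2 ⇒ (x_1 · x_1) = 2 ⇒ 1 = 4
(x_1 ⇔ x_1) · (¬x_2 ⇒ (x_1 · x_1)) = 5 · 4 = 4
x_1 · x_2 = 1 · 3 = 1
¬(x_1 · x_2) = ¬1 = 4
((x_1 ⇔ x_1) · (¬x_2 ⇒ (x_1 · x_1))) ⇔ ¬(x_1 · x_2) = 4 ⇔ 4 = 5
x_2 ⇒ x_2 = 3 ⇒ 3 = 5
(x_2 ⇒ x_2) ⇔ x_2 = 5 ⇔ 3 = 3
x_1 · x_1 = 1 · 1 = 1
¬(x_1 · x_1) = ¬1 = 4
((x_2 ⇒ x_2) ⇔ x_2) · ¬(x_1 · x_1) = 3 · 4 = 3
¬(((x_2 ⇒ x_2) ⇔ x_2) · ¬(x_1 · x_1)) = ¬3 = 2
(((x_1 ⇔ x_1) · (¬x_2 ⇒ (x_1 · x_1))) ⇔ ¬(x_1 · x_2)) ⇔ ¬(((x_2 ⇒ x_2) ⇔ x_2) · ¬(x_1 · x_1)) = 5 ⇔ 2 = 2
x_1 ⇔ x_1 = 1 ⇔ 1 = 5
x_1 ⇔ x_1 = 1 ⇔ 1 = 5
x_1 · (x_1 ⇔ x_1) = 1 · 5 = 1
(x_1 ⇔ x_1) ⇒ (x_1 · (x_1 ⇔ x_1)) = 5 ⇒ 1 = 1
¬x_1 = ¬1 = 4
x_2 ⇒ ¬x_1 = 3 ⇒ 4 = 5
((x_1 ⇔ x_1) ⇒ (x_1 · (x_1 ⇔ x_1))) ⇔ (x_2 ⇒ ¬x_1) = 1 ⇔ 5 = 1
x_1 ⇔ x_1 = 1 ⇔ 1 = 5
x_2 ⇒ (x_1 ⇔ x_1) = 3 ⇒ 5 = 5
x_1 ⇒ x_2 = 1 ⇒ 3 = 5
x_1 ⇒ (x_1 ⇒ x_2) = 1 ⇒ 5 = 5
(x_2 ⇒ (x_1 ⇔ x_1)) ⇔ (x_1 ⇒ (x_1 ⇒ x_2)) = 5 ⇔ 5 = 5
¬((x_2 ⇒ (x_1 ⇔ x_1)) ⇔ (x_1 ⇒ (x_1 ⇒ x_2))) = ¬5 = 0
(((x_1 ⇔ x_1) ⇒ (x_1 · (x_1 ⇔ x_1))) ⇔ (x_2 ⇒ ¬x_1)) ⇒ ¬((x_2 ⇒ (x_1 ⇔ x_1)) ⇔ (x_1 ⇒ (x_1 ⇒ x_2))) = 1 ⇒ 0 = 4
((((x_1 ⇔ x_1) · (¬x_2 ⇒ (x_1 · x_1))) ⇔ ¬(x_1 · x_2)) ⇔ ¬(((x_2 ⇒ x_2) ⇔ x_2) · ¬(x_1 · x_1))) ⇔ ((((x_1 ⇔ x_1) ⇒ (x_1 · (x_1 ⇔ x_1))) ⇔ (x_2 ⇒ ¬x_1)) ⇒ ¬((x_2 ⇒ (x_1 ⇔ x_1)) ⇔ (x_1 ⇒ (x_1 ⇒ x_2)))) = 2 ⇔ 4 = 3
(¬((x_1 ⇔ x_1) · (x_1 ⇒ x_1)) ⇒ ((¬(x_1 ⇒ x_2) · x_1) ⇔ (¬¬x_2 ⇔ (x_1 · x_1)))) · (((((x_1 ⇔ x_1) · (¬x_2 ⇒ (x_1 · x_1))) ⇔ ¬(x_1 · x_2)) ⇔ ¬(((x_2 ⇒ x_2) ⇔ x_2) · ¬(x_1 · x_1))) ⇔ ((((x_1 ⇔ x_1) ⇒ (x_1 · (x_1 ⇔ x_1))) ⇔ (x_2 ⇒ ¬x_1)) ⇒ ¬((x_2 ⇒ (x_1 ⇔ x_1)) ⇔ (x_1 ⇒ (x_1 ⇒ x_2))))) = 5 · 3 = 3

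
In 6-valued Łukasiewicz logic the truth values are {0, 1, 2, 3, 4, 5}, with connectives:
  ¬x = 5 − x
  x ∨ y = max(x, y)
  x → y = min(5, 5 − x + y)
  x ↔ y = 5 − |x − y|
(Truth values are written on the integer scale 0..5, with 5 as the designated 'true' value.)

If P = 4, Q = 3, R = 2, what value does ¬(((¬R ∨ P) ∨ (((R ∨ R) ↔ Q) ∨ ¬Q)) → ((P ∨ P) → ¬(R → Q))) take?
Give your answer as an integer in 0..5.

3

¬R = ¬2 = 3
¬R ∨ P = 3 ∨ 4 = 4
R ∨ R = 2 ∨ 2 = 2
(R ∨ R) ↔ Q = 2 ↔ 3 = 4
¬Q = ¬3 = 2
((R ∨ R) ↔ Q) ∨ ¬Q = 4 ∨ 2 = 4
(¬R ∨ P) ∨ (((R ∨ R) ↔ Q) ∨ ¬Q) = 4 ∨ 4 = 4
P ∨ P = 4 ∨ 4 = 4
R → Q = 2 → 3 = 5
¬(R → Q) = ¬5 = 0
(P ∨ P) → ¬(R → Q) = 4 → 0 = 1
((¬R ∨ P) ∨ (((R ∨ R) ↔ Q) ∨ ¬Q)) → ((P ∨ P) → ¬(R → Q)) = 4 → 1 = 2
¬(((¬R ∨ P) ∨ (((R ∨ R) ↔ Q) ∨ ¬Q)) → ((P ∨ P) → ¬(R → Q))) = ¬2 = 3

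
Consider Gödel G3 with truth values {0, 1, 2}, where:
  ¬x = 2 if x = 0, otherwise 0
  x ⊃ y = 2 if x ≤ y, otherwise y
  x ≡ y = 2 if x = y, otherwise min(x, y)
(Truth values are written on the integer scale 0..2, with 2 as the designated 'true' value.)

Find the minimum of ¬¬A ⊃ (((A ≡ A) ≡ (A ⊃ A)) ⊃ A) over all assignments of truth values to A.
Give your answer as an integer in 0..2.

Take A = 1:
¬A = ¬1 = 0
¬¬A = ¬0 = 2
A ≡ A = 1 ≡ 1 = 2
A ⊃ A = 1 ⊃ 1 = 2
(A ≡ A) ≡ (A ⊃ A) = 2 ≡ 2 = 2
((A ≡ A) ≡ (A ⊃ A)) ⊃ A = 2 ⊃ 1 = 1
¬¬A ⊃ (((A ≡ A) ≡ (A ⊃ A)) ⊃ A) = 2 ⊃ 1 = 1
No assignment yields a value below 1, so this is the minimum.

1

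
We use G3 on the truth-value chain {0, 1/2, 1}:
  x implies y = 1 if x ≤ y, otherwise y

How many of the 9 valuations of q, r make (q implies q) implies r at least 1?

3

q = 0, r = 0 ↦ 0  <
q = 0, r = 1/2 ↦ 1/2  <
q = 0, r = 1 ↦ 1  ≥
q = 1/2, r = 0 ↦ 0  <
q = 1/2, r = 1/2 ↦ 1/2  <
q = 1/2, r = 1 ↦ 1  ≥
q = 1, r = 0 ↦ 0  <
q = 1, r = 1/2 ↦ 1/2  <
q = 1, r = 1 ↦ 1  ≥
So 3 of the 9 assignments meet the threshold.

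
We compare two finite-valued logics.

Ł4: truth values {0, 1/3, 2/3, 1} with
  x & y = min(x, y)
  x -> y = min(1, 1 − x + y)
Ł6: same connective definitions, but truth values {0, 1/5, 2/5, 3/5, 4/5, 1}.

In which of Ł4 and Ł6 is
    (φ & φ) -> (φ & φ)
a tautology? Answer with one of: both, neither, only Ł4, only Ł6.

both

In Ł4: every assignment gives 1 — tautology.
In Ł6: every assignment gives 1 — tautology.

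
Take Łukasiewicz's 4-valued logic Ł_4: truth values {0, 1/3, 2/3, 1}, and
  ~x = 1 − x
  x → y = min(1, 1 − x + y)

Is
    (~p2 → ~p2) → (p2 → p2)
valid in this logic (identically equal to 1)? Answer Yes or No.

p2 = 0 ↦ 1
p2 = 1/3 ↦ 1
p2 = 2/3 ↦ 1
p2 = 1 ↦ 1
Every assignment gives a value ≥ 1.

Yes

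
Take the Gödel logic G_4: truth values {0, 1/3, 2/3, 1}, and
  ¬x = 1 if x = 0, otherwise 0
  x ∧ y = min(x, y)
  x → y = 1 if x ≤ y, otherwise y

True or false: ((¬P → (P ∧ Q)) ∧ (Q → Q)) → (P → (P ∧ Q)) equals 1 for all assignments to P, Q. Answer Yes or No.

No

Counterexample: take P = 1/3, Q = 0.
¬P = ¬1/3 = 0
P ∧ Q = 1/3 ∧ 0 = 0
¬P → (P ∧ Q) = 0 → 0 = 1
Q → Q = 0 → 0 = 1
(¬P → (P ∧ Q)) ∧ (Q → Q) = 1 ∧ 1 = 1
P ∧ Q = 1/3 ∧ 0 = 0
P → (P ∧ Q) = 1/3 → 0 = 0
((¬P → (P ∧ Q)) ∧ (Q → Q)) → (P → (P ∧ Q)) = 1 → 0 = 0
This gives 0 ≠ 1.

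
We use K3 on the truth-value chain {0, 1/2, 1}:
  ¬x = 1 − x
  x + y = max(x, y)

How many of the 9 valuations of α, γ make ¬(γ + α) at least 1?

α = 0, γ = 0 ↦ 1  ≥
α = 0, γ = 1/2 ↦ 1/2  <
α = 0, γ = 1 ↦ 0  <
α = 1/2, γ = 0 ↦ 1/2  <
α = 1/2, γ = 1/2 ↦ 1/2  <
α = 1/2, γ = 1 ↦ 0  <
α = 1, γ = 0 ↦ 0  <
α = 1, γ = 1/2 ↦ 0  <
α = 1, γ = 1 ↦ 0  <
So 1 of the 9 assignments meets the threshold.

1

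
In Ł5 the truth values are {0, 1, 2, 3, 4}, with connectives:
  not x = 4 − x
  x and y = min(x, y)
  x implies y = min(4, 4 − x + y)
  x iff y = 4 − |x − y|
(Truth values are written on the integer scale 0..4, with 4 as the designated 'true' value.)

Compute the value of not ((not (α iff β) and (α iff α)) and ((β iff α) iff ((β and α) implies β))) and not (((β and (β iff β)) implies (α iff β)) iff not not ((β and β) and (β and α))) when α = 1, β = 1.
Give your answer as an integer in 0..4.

α iff β = 1 iff 1 = 4
not (α iff β) = not 4 = 0
α iff α = 1 iff 1 = 4
not (α iff β) and (α iff α) = 0 and 4 = 0
β iff α = 1 iff 1 = 4
β and α = 1 and 1 = 1
(β and α) implies β = 1 implies 1 = 4
(β iff α) iff ((β and α) implies β) = 4 iff 4 = 4
(not (α iff β) and (α iff α)) and ((β iff α) iff ((β and α) implies β)) = 0 and 4 = 0
not ((not (α iff β) and (α iff α)) and ((β iff α) iff ((β and α) implies β))) = not 0 = 4
β iff β = 1 iff 1 = 4
β and (β iff β) = 1 and 4 = 1
α iff β = 1 iff 1 = 4
(β and (β iff β)) implies (α iff β) = 1 implies 4 = 4
β and β = 1 and 1 = 1
β and α = 1 and 1 = 1
(β and β) and (β and α) = 1 and 1 = 1
not ((β and β) and (β and α)) = not 1 = 3
not not ((β and β) and (β and α)) = not 3 = 1
((β and (β iff β)) implies (α iff β)) iff not not ((β and β) and (β and α)) = 4 iff 1 = 1
not (((β and (β iff β)) implies (α iff β)) iff not not ((β and β) and (β and α))) = not 1 = 3
not ((not (α iff β) and (α iff α)) and ((β iff α) iff ((β and α) implies β))) and not (((β and (β iff β)) implies (α iff β)) iff not not ((β and β) and (β and α))) = 4 and 3 = 3

3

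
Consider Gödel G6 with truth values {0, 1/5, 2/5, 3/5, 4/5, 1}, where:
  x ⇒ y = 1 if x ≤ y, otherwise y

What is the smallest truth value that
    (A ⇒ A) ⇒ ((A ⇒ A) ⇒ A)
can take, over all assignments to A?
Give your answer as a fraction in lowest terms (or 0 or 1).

Take A = 0:
A ⇒ A = 0 ⇒ 0 = 1
A ⇒ A = 0 ⇒ 0 = 1
(A ⇒ A) ⇒ A = 1 ⇒ 0 = 0
(A ⇒ A) ⇒ ((A ⇒ A) ⇒ A) = 1 ⇒ 0 = 0
No assignment yields a value below 0, so this is the minimum.

0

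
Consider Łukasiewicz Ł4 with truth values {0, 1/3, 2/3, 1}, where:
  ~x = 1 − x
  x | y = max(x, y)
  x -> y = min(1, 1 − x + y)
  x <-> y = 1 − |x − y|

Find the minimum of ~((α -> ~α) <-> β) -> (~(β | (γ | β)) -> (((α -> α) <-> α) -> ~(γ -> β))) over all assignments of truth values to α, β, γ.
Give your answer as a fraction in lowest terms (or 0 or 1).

2/3

Take α = 1/3, β = 0, γ = 0:
~α = ~1/3 = 2/3
α -> ~α = 1/3 -> 2/3 = 1
(α -> ~α) <-> β = 1 <-> 0 = 0
~((α -> ~α) <-> β) = ~0 = 1
γ | β = 0 | 0 = 0
β | (γ | β) = 0 | 0 = 0
~(β | (γ | β)) = ~0 = 1
α -> α = 1/3 -> 1/3 = 1
(α -> α) <-> α = 1 <-> 1/3 = 1/3
γ -> β = 0 -> 0 = 1
~(γ -> β) = ~1 = 0
((α -> α) <-> α) -> ~(γ -> β) = 1/3 -> 0 = 2/3
~(β | (γ | β)) -> (((α -> α) <-> α) -> ~(γ -> β)) = 1 -> 2/3 = 2/3
~((α -> ~α) <-> β) -> (~(β | (γ | β)) -> (((α -> α) <-> α) -> ~(γ -> β))) = 1 -> 2/3 = 2/3
No assignment yields a value below 2/3, so this is the minimum.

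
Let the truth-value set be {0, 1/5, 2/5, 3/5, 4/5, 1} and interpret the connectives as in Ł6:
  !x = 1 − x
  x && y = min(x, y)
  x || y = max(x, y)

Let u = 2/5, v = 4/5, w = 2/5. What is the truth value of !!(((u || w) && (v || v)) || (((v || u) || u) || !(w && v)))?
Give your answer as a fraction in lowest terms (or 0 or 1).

4/5

u || w = 2/5 || 2/5 = 2/5
v || v = 4/5 || 4/5 = 4/5
(u || w) && (v || v) = 2/5 && 4/5 = 2/5
v || u = 4/5 || 2/5 = 4/5
(v || u) || u = 4/5 || 2/5 = 4/5
w && v = 2/5 && 4/5 = 2/5
!(w && v) = !2/5 = 3/5
((v || u) || u) || !(w && v) = 4/5 || 3/5 = 4/5
((u || w) && (v || v)) || (((v || u) || u) || !(w && v)) = 2/5 || 4/5 = 4/5
!(((u || w) && (v || v)) || (((v || u) || u) || !(w && v))) = !4/5 = 1/5
!!(((u || w) && (v || v)) || (((v || u) || u) || !(w && v))) = !1/5 = 4/5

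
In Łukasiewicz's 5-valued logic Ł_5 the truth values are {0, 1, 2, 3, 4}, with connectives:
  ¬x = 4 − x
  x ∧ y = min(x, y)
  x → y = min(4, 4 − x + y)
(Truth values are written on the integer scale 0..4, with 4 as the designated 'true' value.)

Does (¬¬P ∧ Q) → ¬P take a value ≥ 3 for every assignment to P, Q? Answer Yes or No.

No

Counterexample: take P = 3, Q = 3.
¬P = ¬3 = 1
¬¬P = ¬1 = 3
¬¬P ∧ Q = 3 ∧ 3 = 3
¬P = ¬3 = 1
(¬¬P ∧ Q) → ¬P = 3 → 1 = 2
This gives 2, which is below 3.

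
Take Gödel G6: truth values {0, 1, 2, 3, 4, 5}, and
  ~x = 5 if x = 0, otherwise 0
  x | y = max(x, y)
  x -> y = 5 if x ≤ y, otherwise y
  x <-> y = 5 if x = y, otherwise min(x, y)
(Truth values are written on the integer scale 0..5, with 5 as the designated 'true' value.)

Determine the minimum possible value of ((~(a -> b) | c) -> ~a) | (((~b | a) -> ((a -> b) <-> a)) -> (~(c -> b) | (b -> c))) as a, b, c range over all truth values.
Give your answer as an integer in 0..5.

Take a = 1, b = 2, c = 1:
a -> b = 1 -> 2 = 5
~(a -> b) = ~5 = 0
~(a -> b) | c = 0 | 1 = 1
~a = ~1 = 0
(~(a -> b) | c) -> ~a = 1 -> 0 = 0
~b = ~2 = 0
~b | a = 0 | 1 = 1
a -> b = 1 -> 2 = 5
(a -> b) <-> a = 5 <-> 1 = 1
(~b | a) -> ((a -> b) <-> a) = 1 -> 1 = 5
c -> b = 1 -> 2 = 5
~(c -> b) = ~5 = 0
b -> c = 2 -> 1 = 1
~(c -> b) | (b -> c) = 0 | 1 = 1
((~b | a) -> ((a -> b) <-> a)) -> (~(c -> b) | (b -> c)) = 5 -> 1 = 1
((~(a -> b) | c) -> ~a) | (((~b | a) -> ((a -> b) <-> a)) -> (~(c -> b) | (b -> c))) = 0 | 1 = 1
No assignment yields a value below 1, so this is the minimum.

1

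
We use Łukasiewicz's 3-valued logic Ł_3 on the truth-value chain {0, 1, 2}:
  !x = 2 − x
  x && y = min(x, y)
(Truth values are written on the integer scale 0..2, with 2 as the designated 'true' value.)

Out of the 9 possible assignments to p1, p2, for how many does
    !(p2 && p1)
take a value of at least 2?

p1 = 0, p2 = 0 ↦ 2  ≥
p1 = 0, p2 = 1 ↦ 2  ≥
p1 = 0, p2 = 2 ↦ 2  ≥
p1 = 1, p2 = 0 ↦ 2  ≥
p1 = 1, p2 = 1 ↦ 1  <
p1 = 1, p2 = 2 ↦ 1  <
p1 = 2, p2 = 0 ↦ 2  ≥
p1 = 2, p2 = 1 ↦ 1  <
p1 = 2, p2 = 2 ↦ 0  <
So 5 of the 9 assignments meet the threshold.

5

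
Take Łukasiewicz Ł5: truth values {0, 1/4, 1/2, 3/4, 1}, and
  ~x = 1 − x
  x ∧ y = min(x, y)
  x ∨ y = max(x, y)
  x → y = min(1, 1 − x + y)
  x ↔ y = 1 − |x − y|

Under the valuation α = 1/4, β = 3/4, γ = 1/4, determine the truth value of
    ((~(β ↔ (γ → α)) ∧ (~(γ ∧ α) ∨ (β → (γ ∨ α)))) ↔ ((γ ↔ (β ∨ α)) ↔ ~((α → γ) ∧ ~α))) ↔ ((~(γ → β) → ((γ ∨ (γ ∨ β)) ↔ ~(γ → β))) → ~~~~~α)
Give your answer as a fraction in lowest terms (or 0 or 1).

γ → α = 1/4 → 1/4 = 1
β ↔ (γ → α) = 3/4 ↔ 1 = 3/4
~(β ↔ (γ → α)) = ~3/4 = 1/4
γ ∧ α = 1/4 ∧ 1/4 = 1/4
~(γ ∧ α) = ~1/4 = 3/4
γ ∨ α = 1/4 ∨ 1/4 = 1/4
β → (γ ∨ α) = 3/4 → 1/4 = 1/2
~(γ ∧ α) ∨ (β → (γ ∨ α)) = 3/4 ∨ 1/2 = 3/4
~(β ↔ (γ → α)) ∧ (~(γ ∧ α) ∨ (β → (γ ∨ α))) = 1/4 ∧ 3/4 = 1/4
β ∨ α = 3/4 ∨ 1/4 = 3/4
γ ↔ (β ∨ α) = 1/4 ↔ 3/4 = 1/2
α → γ = 1/4 → 1/4 = 1
~α = ~1/4 = 3/4
(α → γ) ∧ ~α = 1 ∧ 3/4 = 3/4
~((α → γ) ∧ ~α) = ~3/4 = 1/4
(γ ↔ (β ∨ α)) ↔ ~((α → γ) ∧ ~α) = 1/2 ↔ 1/4 = 3/4
(~(β ↔ (γ → α)) ∧ (~(γ ∧ α) ∨ (β → (γ ∨ α)))) ↔ ((γ ↔ (β ∨ α)) ↔ ~((α → γ) ∧ ~α)) = 1/4 ↔ 3/4 = 1/2
γ → β = 1/4 → 3/4 = 1
~(γ → β) = ~1 = 0
γ ∨ β = 1/4 ∨ 3/4 = 3/4
γ ∨ (γ ∨ β) = 1/4 ∨ 3/4 = 3/4
γ → β = 1/4 → 3/4 = 1
~(γ → β) = ~1 = 0
(γ ∨ (γ ∨ β)) ↔ ~(γ → β) = 3/4 ↔ 0 = 1/4
~(γ → β) → ((γ ∨ (γ ∨ β)) ↔ ~(γ → β)) = 0 → 1/4 = 1
~α = ~1/4 = 3/4
~~α = ~3/4 = 1/4
~~~α = ~1/4 = 3/4
~~~~α = ~3/4 = 1/4
~~~~~α = ~1/4 = 3/4
(~(γ → β) → ((γ ∨ (γ ∨ β)) ↔ ~(γ → β))) → ~~~~~α = 1 → 3/4 = 3/4
((~(β ↔ (γ → α)) ∧ (~(γ ∧ α) ∨ (β → (γ ∨ α)))) ↔ ((γ ↔ (β ∨ α)) ↔ ~((α → γ) ∧ ~α))) ↔ ((~(γ → β) → ((γ ∨ (γ ∨ β)) ↔ ~(γ → β))) → ~~~~~α) = 1/2 ↔ 3/4 = 3/4

3/4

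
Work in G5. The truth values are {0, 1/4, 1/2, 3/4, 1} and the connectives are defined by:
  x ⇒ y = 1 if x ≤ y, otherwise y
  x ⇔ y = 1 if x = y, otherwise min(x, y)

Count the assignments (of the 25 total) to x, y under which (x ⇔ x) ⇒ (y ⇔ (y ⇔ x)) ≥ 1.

value 1: 11 assignments (counts)
value 3/4: 2 assignments
value 1/2: 3 assignments
value 1/4: 4 assignments
value 0: 5 assignments
So 11 of the 25 assignments meet the threshold.

11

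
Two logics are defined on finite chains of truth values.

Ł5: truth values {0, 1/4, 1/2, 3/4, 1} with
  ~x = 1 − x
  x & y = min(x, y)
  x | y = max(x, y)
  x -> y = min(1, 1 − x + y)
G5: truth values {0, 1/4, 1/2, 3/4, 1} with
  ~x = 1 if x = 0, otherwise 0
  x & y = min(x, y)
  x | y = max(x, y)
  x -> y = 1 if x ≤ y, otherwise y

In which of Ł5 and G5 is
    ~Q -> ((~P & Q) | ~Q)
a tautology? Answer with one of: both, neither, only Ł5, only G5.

both

In Ł5: every assignment gives 1 — tautology.
In G5: every assignment gives 1 — tautology.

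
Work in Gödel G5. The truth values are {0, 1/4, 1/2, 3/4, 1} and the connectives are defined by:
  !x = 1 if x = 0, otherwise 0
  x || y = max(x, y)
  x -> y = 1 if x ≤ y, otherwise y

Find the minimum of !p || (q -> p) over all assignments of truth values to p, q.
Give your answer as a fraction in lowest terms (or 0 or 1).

1/4

Take p = 1/4, q = 1/2:
!p = !1/4 = 0
q -> p = 1/2 -> 1/4 = 1/4
!p || (q -> p) = 0 || 1/4 = 1/4
No assignment yields a value below 1/4, so this is the minimum.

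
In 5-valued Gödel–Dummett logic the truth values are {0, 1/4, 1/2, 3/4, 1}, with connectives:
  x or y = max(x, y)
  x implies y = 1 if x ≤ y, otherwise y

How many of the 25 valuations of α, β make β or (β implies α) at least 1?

19

value 1: 19 assignments (counts)
value 3/4: 3 assignments
value 1/2: 2 assignments
value 1/4: 1 assignment
So 19 of the 25 assignments meet the threshold.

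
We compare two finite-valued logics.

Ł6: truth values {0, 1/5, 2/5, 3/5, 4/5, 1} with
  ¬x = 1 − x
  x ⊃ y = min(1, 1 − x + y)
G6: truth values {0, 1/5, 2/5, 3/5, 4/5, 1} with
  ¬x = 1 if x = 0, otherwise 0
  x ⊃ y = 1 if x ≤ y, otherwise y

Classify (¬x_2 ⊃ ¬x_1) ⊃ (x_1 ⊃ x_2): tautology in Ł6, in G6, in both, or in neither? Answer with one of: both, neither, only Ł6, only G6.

only Ł6

In Ł6: every assignment gives 1 — tautology.
In G6: at x_1 = 2/5, x_2 = 1/5 the value is 1/5 — not a tautology.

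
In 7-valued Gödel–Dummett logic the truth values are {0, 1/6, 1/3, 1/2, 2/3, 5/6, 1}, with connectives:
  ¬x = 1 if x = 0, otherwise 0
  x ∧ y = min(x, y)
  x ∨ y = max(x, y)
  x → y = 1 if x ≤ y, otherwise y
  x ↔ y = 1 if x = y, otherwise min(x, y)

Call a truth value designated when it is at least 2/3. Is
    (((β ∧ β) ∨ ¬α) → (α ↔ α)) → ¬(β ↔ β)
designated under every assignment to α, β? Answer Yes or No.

Counterexample: take α = 0, β = 0.
β ∧ β = 0 ∧ 0 = 0
¬α = ¬0 = 1
(β ∧ β) ∨ ¬α = 0 ∨ 1 = 1
α ↔ α = 0 ↔ 0 = 1
((β ∧ β) ∨ ¬α) → (α ↔ α) = 1 → 1 = 1
β ↔ β = 0 ↔ 0 = 1
¬(β ↔ β) = ¬1 = 0
(((β ∧ β) ∨ ¬α) → (α ↔ α)) → ¬(β ↔ β) = 1 → 0 = 0
This gives 0, which is below 2/3.

No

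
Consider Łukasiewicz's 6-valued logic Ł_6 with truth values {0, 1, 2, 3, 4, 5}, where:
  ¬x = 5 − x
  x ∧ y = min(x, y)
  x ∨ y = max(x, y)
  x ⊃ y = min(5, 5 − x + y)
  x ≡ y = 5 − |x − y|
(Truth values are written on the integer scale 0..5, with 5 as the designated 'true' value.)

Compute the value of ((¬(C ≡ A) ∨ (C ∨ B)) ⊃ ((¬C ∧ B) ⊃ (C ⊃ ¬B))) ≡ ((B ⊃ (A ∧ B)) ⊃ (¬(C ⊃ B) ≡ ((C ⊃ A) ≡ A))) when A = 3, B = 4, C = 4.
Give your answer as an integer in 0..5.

2

C ≡ A = 4 ≡ 3 = 4
¬(C ≡ A) = ¬4 = 1
C ∨ B = 4 ∨ 4 = 4
¬(C ≡ A) ∨ (C ∨ B) = 1 ∨ 4 = 4
¬C = ¬4 = 1
¬C ∧ B = 1 ∧ 4 = 1
¬B = ¬4 = 1
C ⊃ ¬B = 4 ⊃ 1 = 2
(¬C ∧ B) ⊃ (C ⊃ ¬B) = 1 ⊃ 2 = 5
(¬(C ≡ A) ∨ (C ∨ B)) ⊃ ((¬C ∧ B) ⊃ (C ⊃ ¬B)) = 4 ⊃ 5 = 5
A ∧ B = 3 ∧ 4 = 3
B ⊃ (A ∧ B) = 4 ⊃ 3 = 4
C ⊃ B = 4 ⊃ 4 = 5
¬(C ⊃ B) = ¬5 = 0
C ⊃ A = 4 ⊃ 3 = 4
(C ⊃ A) ≡ A = 4 ≡ 3 = 4
¬(C ⊃ B) ≡ ((C ⊃ A) ≡ A) = 0 ≡ 4 = 1
(B ⊃ (A ∧ B)) ⊃ (¬(C ⊃ B) ≡ ((C ⊃ A) ≡ A)) = 4 ⊃ 1 = 2
((¬(C ≡ A) ∨ (C ∨ B)) ⊃ ((¬C ∧ B) ⊃ (C ⊃ ¬B))) ≡ ((B ⊃ (A ∧ B)) ⊃ (¬(C ⊃ B) ≡ ((C ⊃ A) ≡ A))) = 5 ≡ 2 = 2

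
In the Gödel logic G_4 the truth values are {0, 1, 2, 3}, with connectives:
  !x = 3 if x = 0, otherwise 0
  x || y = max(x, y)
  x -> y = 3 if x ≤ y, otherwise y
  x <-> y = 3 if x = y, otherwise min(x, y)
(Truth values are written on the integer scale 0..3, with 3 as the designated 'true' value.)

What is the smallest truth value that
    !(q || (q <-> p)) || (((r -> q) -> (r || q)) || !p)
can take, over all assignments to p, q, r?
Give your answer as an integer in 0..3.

1

Take p = 1, q = 1, r = 0:
q <-> p = 1 <-> 1 = 3
q || (q <-> p) = 1 || 3 = 3
!(q || (q <-> p)) = !3 = 0
r -> q = 0 -> 1 = 3
r || q = 0 || 1 = 1
(r -> q) -> (r || q) = 3 -> 1 = 1
!p = !1 = 0
((r -> q) -> (r || q)) || !p = 1 || 0 = 1
!(q || (q <-> p)) || (((r -> q) -> (r || q)) || !p) = 0 || 1 = 1
No assignment yields a value below 1, so this is the minimum.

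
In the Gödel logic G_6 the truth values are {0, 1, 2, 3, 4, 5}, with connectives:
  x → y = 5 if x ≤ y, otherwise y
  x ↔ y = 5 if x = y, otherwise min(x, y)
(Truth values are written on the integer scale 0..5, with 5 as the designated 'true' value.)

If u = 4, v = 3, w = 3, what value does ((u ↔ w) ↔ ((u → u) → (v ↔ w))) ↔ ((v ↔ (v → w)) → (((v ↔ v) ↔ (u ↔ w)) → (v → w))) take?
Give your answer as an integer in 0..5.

u ↔ w = 4 ↔ 3 = 3
u → u = 4 → 4 = 5
v ↔ w = 3 ↔ 3 = 5
(u → u) → (v ↔ w) = 5 → 5 = 5
(u ↔ w) ↔ ((u → u) → (v ↔ w)) = 3 ↔ 5 = 3
v → w = 3 → 3 = 5
v ↔ (v → w) = 3 ↔ 5 = 3
v ↔ v = 3 ↔ 3 = 5
u ↔ w = 4 ↔ 3 = 3
(v ↔ v) ↔ (u ↔ w) = 5 ↔ 3 = 3
v → w = 3 → 3 = 5
((v ↔ v) ↔ (u ↔ w)) → (v → w) = 3 → 5 = 5
(v ↔ (v → w)) → (((v ↔ v) ↔ (u ↔ w)) → (v → w)) = 3 → 5 = 5
((u ↔ w) ↔ ((u → u) → (v ↔ w))) ↔ ((v ↔ (v → w)) → (((v ↔ v) ↔ (u ↔ w)) → (v → w))) = 3 ↔ 5 = 3

3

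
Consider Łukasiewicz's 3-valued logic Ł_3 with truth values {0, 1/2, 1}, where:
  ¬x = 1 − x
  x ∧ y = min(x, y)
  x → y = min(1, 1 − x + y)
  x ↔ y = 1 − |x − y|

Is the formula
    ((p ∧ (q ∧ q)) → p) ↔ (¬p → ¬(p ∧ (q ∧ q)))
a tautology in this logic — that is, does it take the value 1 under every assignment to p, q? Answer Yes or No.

Yes

p = 0, q = 0 ↦ 1
p = 0, q = 1/2 ↦ 1
p = 0, q = 1 ↦ 1
p = 1/2, q = 0 ↦ 1
p = 1/2, q = 1/2 ↦ 1
p = 1/2, q = 1 ↦ 1
p = 1, q = 0 ↦ 1
p = 1, q = 1/2 ↦ 1
p = 1, q = 1 ↦ 1
Every assignment gives a value ≥ 1.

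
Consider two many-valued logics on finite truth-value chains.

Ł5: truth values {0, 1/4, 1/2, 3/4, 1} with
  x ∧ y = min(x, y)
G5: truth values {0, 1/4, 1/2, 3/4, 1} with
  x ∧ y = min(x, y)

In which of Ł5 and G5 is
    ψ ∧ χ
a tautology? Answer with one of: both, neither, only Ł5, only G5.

neither

In Ł5: at ψ = 0, χ = 0 the value is 0 — not a tautology.
In G5: at ψ = 0, χ = 0 the value is 0 — not a tautology.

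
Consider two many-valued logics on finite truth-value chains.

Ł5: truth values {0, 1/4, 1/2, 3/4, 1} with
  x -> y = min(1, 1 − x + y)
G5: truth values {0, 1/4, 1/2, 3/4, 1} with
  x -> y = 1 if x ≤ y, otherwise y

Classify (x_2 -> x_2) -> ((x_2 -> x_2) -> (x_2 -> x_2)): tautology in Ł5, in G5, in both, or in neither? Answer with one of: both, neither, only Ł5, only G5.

both

In Ł5: every assignment gives 1 — tautology.
In G5: every assignment gives 1 — tautology.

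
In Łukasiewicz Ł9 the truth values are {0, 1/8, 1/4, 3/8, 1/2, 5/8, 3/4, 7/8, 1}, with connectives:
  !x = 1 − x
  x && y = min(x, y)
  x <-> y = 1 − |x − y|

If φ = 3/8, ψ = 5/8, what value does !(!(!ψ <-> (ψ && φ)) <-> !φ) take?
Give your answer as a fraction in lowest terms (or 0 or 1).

5/8

!ψ = !5/8 = 3/8
ψ && φ = 5/8 && 3/8 = 3/8
!ψ <-> (ψ && φ) = 3/8 <-> 3/8 = 1
!(!ψ <-> (ψ && φ)) = !1 = 0
!φ = !3/8 = 5/8
!(!ψ <-> (ψ && φ)) <-> !φ = 0 <-> 5/8 = 3/8
!(!(!ψ <-> (ψ && φ)) <-> !φ) = !3/8 = 5/8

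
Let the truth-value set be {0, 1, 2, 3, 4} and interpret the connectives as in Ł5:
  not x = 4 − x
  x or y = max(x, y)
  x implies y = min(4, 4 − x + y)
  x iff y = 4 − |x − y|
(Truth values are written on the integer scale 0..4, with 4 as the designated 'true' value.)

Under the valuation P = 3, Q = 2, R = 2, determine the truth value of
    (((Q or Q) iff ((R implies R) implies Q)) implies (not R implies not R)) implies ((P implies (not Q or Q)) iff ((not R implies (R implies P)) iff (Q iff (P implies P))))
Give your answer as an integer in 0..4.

Q or Q = 2 or 2 = 2
R implies R = 2 implies 2 = 4
(R implies R) implies Q = 4 implies 2 = 2
(Q or Q) iff ((R implies R) implies Q) = 2 iff 2 = 4
not R = not 2 = 2
not R = not 2 = 2
not R implies not R = 2 implies 2 = 4
((Q or Q) iff ((R implies R) implies Q)) implies (not R implies not R) = 4 implies 4 = 4
not Q = not 2 = 2
not Q or Q = 2 or 2 = 2
P implies (not Q or Q) = 3 implies 2 = 3
not R = not 2 = 2
R implies P = 2 implies 3 = 4
not R implies (R implies P) = 2 implies 4 = 4
P implies P = 3 implies 3 = 4
Q iff (P implies P) = 2 iff 4 = 2
(not R implies (R implies P)) iff (Q iff (P implies P)) = 4 iff 2 = 2
(P implies (not Q or Q)) iff ((not R implies (R implies P)) iff (Q iff (P implies P))) = 3 iff 2 = 3
(((Q or Q) iff ((R implies R) implies Q)) implies (not R implies not R)) implies ((P implies (not Q or Q)) iff ((not R implies (R implies P)) iff (Q iff (P implies P)))) = 4 implies 3 = 3

3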